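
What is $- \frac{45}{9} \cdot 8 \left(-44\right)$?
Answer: $1760$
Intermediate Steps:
$- \frac{45}{9} \cdot 8 \left(-44\right) = \left(-45\right) \frac{1}{9} \cdot 8 \left(-44\right) = \left(-5\right) 8 \left(-44\right) = \left(-40\right) \left(-44\right) = 1760$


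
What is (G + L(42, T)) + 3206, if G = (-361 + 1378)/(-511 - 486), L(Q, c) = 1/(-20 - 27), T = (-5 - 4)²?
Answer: 150181158/46859 ≈ 3205.0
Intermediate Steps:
T = 81 (T = (-9)² = 81)
L(Q, c) = -1/47 (L(Q, c) = 1/(-47) = -1/47)
G = -1017/997 (G = 1017/(-997) = 1017*(-1/997) = -1017/997 ≈ -1.0201)
(G + L(42, T)) + 3206 = (-1017/997 - 1/47) + 3206 = -48796/46859 + 3206 = 150181158/46859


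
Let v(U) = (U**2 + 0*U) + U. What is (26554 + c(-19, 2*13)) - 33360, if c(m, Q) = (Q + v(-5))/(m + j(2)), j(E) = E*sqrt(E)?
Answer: -2403392/353 - 92*sqrt(2)/353 ≈ -6808.8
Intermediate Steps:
j(E) = E**(3/2)
v(U) = U + U**2 (v(U) = (U**2 + 0) + U = U**2 + U = U + U**2)
c(m, Q) = (20 + Q)/(m + 2*sqrt(2)) (c(m, Q) = (Q - 5*(1 - 5))/(m + 2**(3/2)) = (Q - 5*(-4))/(m + 2*sqrt(2)) = (Q + 20)/(m + 2*sqrt(2)) = (20 + Q)/(m + 2*sqrt(2)))
(26554 + c(-19, 2*13)) - 33360 = (26554 + (20 + 2*13)/(-19 + 2*sqrt(2))) - 33360 = (26554 + (20 + 26)/(-19 + 2*sqrt(2))) - 33360 = (26554 + 46/(-19 + 2*sqrt(2))) - 33360 = -6806 + 46/(-19 + 2*sqrt(2))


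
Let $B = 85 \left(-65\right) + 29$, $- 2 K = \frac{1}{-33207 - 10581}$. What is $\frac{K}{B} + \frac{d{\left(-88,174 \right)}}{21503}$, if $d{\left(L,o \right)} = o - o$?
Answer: $- \frac{1}{481317696} \approx -2.0776 \cdot 10^{-9}$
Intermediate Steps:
$K = \frac{1}{87576}$ ($K = - \frac{1}{2 \left(-33207 - 10581\right)} = - \frac{1}{2 \left(-43788\right)} = \left(- \frac{1}{2}\right) \left(- \frac{1}{43788}\right) = \frac{1}{87576} \approx 1.1419 \cdot 10^{-5}$)
$d{\left(L,o \right)} = 0$
$B = -5496$ ($B = -5525 + 29 = -5496$)
$\frac{K}{B} + \frac{d{\left(-88,174 \right)}}{21503} = \frac{1}{87576 \left(-5496\right)} + \frac{0}{21503} = \frac{1}{87576} \left(- \frac{1}{5496}\right) + 0 \cdot \frac{1}{21503} = - \frac{1}{481317696} + 0 = - \frac{1}{481317696}$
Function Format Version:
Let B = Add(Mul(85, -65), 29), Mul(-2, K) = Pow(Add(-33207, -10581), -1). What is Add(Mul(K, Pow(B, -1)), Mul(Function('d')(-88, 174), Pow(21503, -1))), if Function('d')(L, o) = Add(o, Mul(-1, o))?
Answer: Rational(-1, 481317696) ≈ -2.0776e-9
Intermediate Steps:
K = Rational(1, 87576) (K = Mul(Rational(-1, 2), Pow(Add(-33207, -10581), -1)) = Mul(Rational(-1, 2), Pow(-43788, -1)) = Mul(Rational(-1, 2), Rational(-1, 43788)) = Rational(1, 87576) ≈ 1.1419e-5)
Function('d')(L, o) = 0
B = -5496 (B = Add(-5525, 29) = -5496)
Add(Mul(K, Pow(B, -1)), Mul(Function('d')(-88, 174), Pow(21503, -1))) = Add(Mul(Rational(1, 87576), Pow(-5496, -1)), Mul(0, Pow(21503, -1))) = Add(Mul(Rational(1, 87576), Rational(-1, 5496)), Mul(0, Rational(1, 21503))) = Add(Rational(-1, 481317696), 0) = Rational(-1, 481317696)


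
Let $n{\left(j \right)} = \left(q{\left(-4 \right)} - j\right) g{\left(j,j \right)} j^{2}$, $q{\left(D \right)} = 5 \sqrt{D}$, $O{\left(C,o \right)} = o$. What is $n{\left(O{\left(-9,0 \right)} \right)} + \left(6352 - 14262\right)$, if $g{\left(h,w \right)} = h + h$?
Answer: $-7910$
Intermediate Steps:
$g{\left(h,w \right)} = 2 h$
$n{\left(j \right)} = 2 j^{3} \left(- j + 10 i\right)$ ($n{\left(j \right)} = \left(5 \sqrt{-4} - j\right) 2 j j^{2} = \left(5 \cdot 2 i - j\right) 2 j j^{2} = \left(10 i - j\right) 2 j j^{2} = \left(- j + 10 i\right) 2 j j^{2} = 2 j \left(- j + 10 i\right) j^{2} = 2 j^{3} \left(- j + 10 i\right)$)
$n{\left(O{\left(-9,0 \right)} \right)} + \left(6352 - 14262\right) = 2 \cdot 0^{3} \left(\left(-1\right) 0 + 10 i\right) + \left(6352 - 14262\right) = 2 \cdot 0 \left(0 + 10 i\right) + \left(6352 - 14262\right) = 2 \cdot 0 \cdot 10 i - 7910 = 0 - 7910 = -7910$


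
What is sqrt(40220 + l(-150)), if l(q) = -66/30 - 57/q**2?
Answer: sqrt(904900443)/150 ≈ 200.54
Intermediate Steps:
l(q) = -11/5 - 57/q**2 (l(q) = -66*1/30 - 57/q**2 = -11/5 - 57/q**2)
sqrt(40220 + l(-150)) = sqrt(40220 + (-11/5 - 57/(-150)**2)) = sqrt(40220 + (-11/5 - 57*1/22500)) = sqrt(40220 + (-11/5 - 19/7500)) = sqrt(40220 - 16519/7500) = sqrt(301633481/7500) = sqrt(904900443)/150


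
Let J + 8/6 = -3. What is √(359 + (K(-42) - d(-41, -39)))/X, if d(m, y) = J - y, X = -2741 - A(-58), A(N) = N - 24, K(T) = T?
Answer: -11*√21/7977 ≈ -0.0063192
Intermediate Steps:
J = -13/3 (J = -4/3 - 3 = -13/3 ≈ -4.3333)
A(N) = -24 + N
X = -2659 (X = -2741 - (-24 - 58) = -2741 - 1*(-82) = -2741 + 82 = -2659)
d(m, y) = -13/3 - y
√(359 + (K(-42) - d(-41, -39)))/X = √(359 + (-42 - (-13/3 - 1*(-39))))/(-2659) = √(359 + (-42 - (-13/3 + 39)))*(-1/2659) = √(359 + (-42 - 1*104/3))*(-1/2659) = √(359 + (-42 - 104/3))*(-1/2659) = √(359 - 230/3)*(-1/2659) = √(847/3)*(-1/2659) = (11*√21/3)*(-1/2659) = -11*√21/7977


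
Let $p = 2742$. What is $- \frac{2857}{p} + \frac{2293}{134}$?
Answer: $\frac{1476142}{91857} \approx 16.07$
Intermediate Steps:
$- \frac{2857}{p} + \frac{2293}{134} = - \frac{2857}{2742} + \frac{2293}{134} = \frac{1476142}{91857}$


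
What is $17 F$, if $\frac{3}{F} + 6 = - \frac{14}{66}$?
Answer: $- \frac{1683}{205} \approx -8.2098$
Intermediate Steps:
$F = - \frac{99}{205}$ ($F = \frac{3}{-6 - \frac{14}{66}} = \frac{3}{-6 - \frac{7}{33}} = \frac{3}{- \frac{205}{33}} = 3 \left(- \frac{33}{205}\right) = - \frac{99}{205} \approx -0.48293$)
$17 F = 17 \left(- \frac{99}{205}\right) = - \frac{1683}{205}$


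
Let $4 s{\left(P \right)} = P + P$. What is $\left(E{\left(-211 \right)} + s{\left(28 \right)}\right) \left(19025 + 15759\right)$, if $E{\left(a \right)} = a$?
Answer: $-6852448$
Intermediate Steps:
$s{\left(P \right)} = \frac{P}{2}$ ($s{\left(P \right)} = \frac{P + P}{4} = \frac{2 P}{4} = \frac{P}{2}$)
$\left(E{\left(-211 \right)} + s{\left(28 \right)}\right) \left(19025 + 15759\right) = \left(-211 + \frac{1}{2} \cdot 28\right) \left(19025 + 15759\right) = \left(-211 + 14\right) 34784 = \left(-197\right) 34784 = -6852448$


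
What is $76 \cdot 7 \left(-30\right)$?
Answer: $-15960$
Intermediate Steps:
$76 \cdot 7 \left(-30\right) = 76 \left(-210\right) = -15960$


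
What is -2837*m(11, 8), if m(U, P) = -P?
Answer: 22696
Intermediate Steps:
-2837*m(11, 8) = -(-2837)*8 = -2837*(-8) = 22696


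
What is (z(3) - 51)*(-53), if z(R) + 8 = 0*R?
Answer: 3127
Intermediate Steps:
z(R) = -8 (z(R) = -8 + 0*R = -8 + 0 = -8)
(z(3) - 51)*(-53) = (-8 - 51)*(-53) = -59*(-53) = 3127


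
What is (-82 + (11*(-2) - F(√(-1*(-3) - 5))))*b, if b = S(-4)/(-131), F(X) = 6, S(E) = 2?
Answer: 220/131 ≈ 1.6794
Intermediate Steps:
b = -2/131 (b = 2/(-131) = 2*(-1/131) = -2/131 ≈ -0.015267)
(-82 + (11*(-2) - F(√(-1*(-3) - 5))))*b = (-82 + (11*(-2) - 1*6))*(-2/131) = (-82 + (-22 - 6))*(-2/131) = (-82 - 28)*(-2/131) = -110*(-2/131) = 220/131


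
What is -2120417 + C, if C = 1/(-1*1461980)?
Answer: -3100007245661/1461980 ≈ -2.1204e+6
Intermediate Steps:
C = -1/1461980 (C = 1/(-1461980) = -1/1461980 ≈ -6.8400e-7)
-2120417 + C = -2120417 - 1/1461980 = -3100007245661/1461980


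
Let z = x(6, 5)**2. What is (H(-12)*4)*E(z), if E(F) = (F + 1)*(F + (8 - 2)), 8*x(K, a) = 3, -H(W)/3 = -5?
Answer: 430335/1024 ≈ 420.25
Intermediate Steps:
H(W) = 15 (H(W) = -3*(-5) = 15)
x(K, a) = 3/8 (x(K, a) = (1/8)*3 = 3/8)
z = 9/64 (z = (3/8)**2 = 9/64 ≈ 0.14063)
E(F) = (1 + F)*(6 + F) (E(F) = (1 + F)*(F + 6) = (1 + F)*(6 + F))
(H(-12)*4)*E(z) = (15*4)*(6 + (9/64)**2 + 7*(9/64)) = 60*(6 + 81/4096 + 63/64) = 60*(28689/4096) = 430335/1024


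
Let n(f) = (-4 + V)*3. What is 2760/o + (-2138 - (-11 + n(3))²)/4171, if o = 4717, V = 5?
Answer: 1125126/19674607 ≈ 0.057187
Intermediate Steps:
n(f) = 3 (n(f) = (-4 + 5)*3 = 1*3 = 3)
2760/o + (-2138 - (-11 + n(3))²)/4171 = 2760/4717 + (-2138 - (-11 + 3)²)/4171 = 2760*(1/4717) + (-2138 - 1*(-8)²)*(1/4171) = 2760/4717 + (-2138 - 1*64)*(1/4171) = 2760/4717 + (-2138 - 64)*(1/4171) = 2760/4717 - 2202*1/4171 = 2760/4717 - 2202/4171 = 1125126/19674607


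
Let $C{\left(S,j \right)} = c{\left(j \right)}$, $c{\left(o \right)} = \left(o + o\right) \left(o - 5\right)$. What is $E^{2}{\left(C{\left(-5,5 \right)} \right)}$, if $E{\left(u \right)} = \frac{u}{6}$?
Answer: $0$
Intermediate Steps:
$c{\left(o \right)} = 2 o \left(-5 + o\right)$
$C{\left(S,j \right)} = 2 j \left(-5 + j\right)$
$E{\left(u \right)} = \frac{u}{6}$ ($E{\left(u \right)} = u \frac{1}{6} = \frac{u}{6}$)
$E^{2}{\left(C{\left(-5,5 \right)} \right)} = \left(\frac{2 \cdot 5 \left(-5 + 5\right)}{6}\right)^{2} = \left(\frac{2 \cdot 5 \cdot 0}{6}\right)^{2} = \left(\frac{1}{6} \cdot 0\right)^{2} = 0^{2} = 0$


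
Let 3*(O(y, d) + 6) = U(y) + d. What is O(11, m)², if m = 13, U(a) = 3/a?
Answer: 2704/1089 ≈ 2.4830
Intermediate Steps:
O(y, d) = -6 + 1/y + d/3 (O(y, d) = -6 + (3/y + d)/3 = -6 + (d + 3/y)/3 = -6 + (1/y + d/3) = -6 + 1/y + d/3)
O(11, m)² = (-6 + 1/11 + (⅓)*13)² = (-6 + 1/11 + 13/3)² = (-52/33)² = 2704/1089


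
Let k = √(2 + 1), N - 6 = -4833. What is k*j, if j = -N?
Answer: 4827*√3 ≈ 8360.6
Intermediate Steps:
N = -4827 (N = 6 - 4833 = -4827)
j = 4827 (j = -1*(-4827) = 4827)
k = √3 ≈ 1.7320
k*j = √3*4827 = 4827*√3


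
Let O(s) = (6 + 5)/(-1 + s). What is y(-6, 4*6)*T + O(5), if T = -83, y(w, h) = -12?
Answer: 3995/4 ≈ 998.75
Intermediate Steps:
O(s) = 11/(-1 + s)
y(-6, 4*6)*T + O(5) = -12*(-83) + 11/(-1 + 5) = 996 + 11/4 = 3995/4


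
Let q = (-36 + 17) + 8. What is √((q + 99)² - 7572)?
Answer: 2*√43 ≈ 13.115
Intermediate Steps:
q = -11 (q = -19 + 8 = -11)
√((q + 99)² - 7572) = √((-11 + 99)² - 7572) = √(88² - 7572) = √(7744 - 7572) = √172 = 2*√43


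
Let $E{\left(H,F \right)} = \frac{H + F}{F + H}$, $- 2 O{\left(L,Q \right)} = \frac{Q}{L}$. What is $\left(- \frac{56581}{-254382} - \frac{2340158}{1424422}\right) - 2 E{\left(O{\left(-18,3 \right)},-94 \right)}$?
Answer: $- \frac{619696742791}{181173658602} \approx -3.4205$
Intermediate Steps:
$O{\left(L,Q \right)} = - \frac{Q}{2 L}$ ($O{\left(L,Q \right)} = - \frac{Q \frac{1}{L}}{2} = - \frac{Q}{2 L}$)
$E{\left(H,F \right)} = 1$ ($E{\left(H,F \right)} = \frac{F + H}{F + H} = 1$)
$\left(- \frac{56581}{-254382} - \frac{2340158}{1424422}\right) - 2 E{\left(O{\left(-18,3 \right)},-94 \right)} = \left(- \frac{56581}{-254382} - \frac{2340158}{1424422}\right) - 2 \cdot 1 = \left(\left(-56581\right) \left(- \frac{1}{254382}\right) - \frac{1170079}{712211}\right) - 2 = \left(\frac{56581}{254382} - \frac{1170079}{712211}\right) - 2 = - \frac{257349425587}{181173658602} - 2 = - \frac{619696742791}{181173658602}$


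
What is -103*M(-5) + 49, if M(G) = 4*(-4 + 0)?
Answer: 1697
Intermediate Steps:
M(G) = -16 (M(G) = 4*(-4) = -16)
-103*M(-5) + 49 = -103*(-16) + 49 = 1648 + 49 = 1697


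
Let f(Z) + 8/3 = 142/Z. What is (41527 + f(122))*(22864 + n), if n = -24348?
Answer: -11277162344/183 ≈ -6.1624e+7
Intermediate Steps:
f(Z) = -8/3 + 142/Z
(41527 + f(122))*(22864 + n) = (41527 + (-8/3 + 142/122))*(22864 - 24348) = (41527 + (-8/3 + 142*(1/122)))*(-1484) = (41527 + (-8/3 + 71/61))*(-1484) = (41527 - 275/183)*(-1484) = (7599166/183)*(-1484) = -11277162344/183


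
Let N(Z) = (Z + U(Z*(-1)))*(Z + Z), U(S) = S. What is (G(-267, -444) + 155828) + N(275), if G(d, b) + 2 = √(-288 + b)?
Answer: 155826 + 2*I*√183 ≈ 1.5583e+5 + 27.056*I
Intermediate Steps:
N(Z) = 0 (N(Z) = (Z + Z*(-1))*(Z + Z) = (Z - Z)*(2*Z) = 0*(2*Z) = 0)
G(d, b) = -2 + √(-288 + b)
(G(-267, -444) + 155828) + N(275) = ((-2 + √(-288 - 444)) + 155828) + 0 = ((-2 + √(-732)) + 155828) + 0 = ((-2 + 2*I*√183) + 155828) + 0 = (155826 + 2*I*√183) + 0 = 155826 + 2*I*√183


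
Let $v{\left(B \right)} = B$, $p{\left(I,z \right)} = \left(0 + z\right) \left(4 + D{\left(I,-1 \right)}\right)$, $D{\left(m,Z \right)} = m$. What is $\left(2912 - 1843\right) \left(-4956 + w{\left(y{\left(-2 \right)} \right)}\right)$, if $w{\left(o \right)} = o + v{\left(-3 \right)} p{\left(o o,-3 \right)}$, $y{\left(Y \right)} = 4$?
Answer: $-5101268$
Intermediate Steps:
$p{\left(I,z \right)} = z \left(4 + I\right)$ ($p{\left(I,z \right)} = \left(0 + z\right) \left(4 + I\right) = z \left(4 + I\right)$)
$w{\left(o \right)} = 36 + o + 9 o^{2}$ ($w{\left(o \right)} = o - 3 \left(- 3 \left(4 + o o\right)\right) = o - 3 \left(- 3 \left(4 + o^{2}\right)\right) = o - 3 \left(-12 - 3 o^{2}\right) = o + \left(36 + 9 o^{2}\right) = 36 + o + 9 o^{2}$)
$\left(2912 - 1843\right) \left(-4956 + w{\left(y{\left(-2 \right)} \right)}\right) = \left(2912 - 1843\right) \left(-4956 + \left(36 + 4 + 9 \cdot 4^{2}\right)\right) = 1069 \left(-4956 + \left(36 + 4 + 9 \cdot 16\right)\right) = 1069 \left(-4956 + \left(36 + 4 + 144\right)\right) = 1069 \left(-4956 + 184\right) = 1069 \left(-4772\right) = -5101268$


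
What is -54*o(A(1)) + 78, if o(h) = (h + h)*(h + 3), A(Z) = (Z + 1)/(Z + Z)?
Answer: -354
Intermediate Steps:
A(Z) = (1 + Z)/(2*Z) (A(Z) = (1 + Z)/((2*Z)) = (1 + Z)*(1/(2*Z)) = (1 + Z)/(2*Z))
o(h) = 2*h*(3 + h) (o(h) = (2*h)*(3 + h) = 2*h*(3 + h))
-54*o(A(1)) + 78 = -108*(½)*(1 + 1)/1*(3 + (½)*(1 + 1)/1) + 78 = -108*(½)*1*2*(3 + (½)*1*2) + 78 = -108*(3 + 1) + 78 = -108*4 + 78 = -54*8 + 78 = -432 + 78 = -354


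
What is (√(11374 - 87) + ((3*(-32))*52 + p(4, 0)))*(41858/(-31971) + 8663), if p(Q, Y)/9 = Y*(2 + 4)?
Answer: -460799730560/10657 + 276922915*√11287/31971 ≈ -4.2319e+7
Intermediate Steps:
p(Q, Y) = 54*Y (p(Q, Y) = 9*(Y*(2 + 4)) = 9*(Y*6) = 9*(6*Y) = 54*Y)
(√(11374 - 87) + ((3*(-32))*52 + p(4, 0)))*(41858/(-31971) + 8663) = (√(11374 - 87) + ((3*(-32))*52 + 54*0))*(41858/(-31971) + 8663) = (√11287 + (-96*52 + 0))*(41858*(-1/31971) + 8663) = (√11287 + (-4992 + 0))*(-41858/31971 + 8663) = (√11287 - 4992)*(276922915/31971) = (-4992 + √11287)*(276922915/31971) = -460799730560/10657 + 276922915*√11287/31971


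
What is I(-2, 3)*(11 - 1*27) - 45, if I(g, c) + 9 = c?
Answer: 51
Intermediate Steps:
I(g, c) = -9 + c
I(-2, 3)*(11 - 1*27) - 45 = (-9 + 3)*(11 - 1*27) - 45 = -6*(11 - 27) - 45 = -6*(-16) - 45 = 96 - 45 = 51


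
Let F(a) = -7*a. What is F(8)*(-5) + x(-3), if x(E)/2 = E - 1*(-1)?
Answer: 276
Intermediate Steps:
x(E) = 2 + 2*E (x(E) = 2*(E - 1*(-1)) = 2*(E + 1) = 2*(1 + E) = 2 + 2*E)
F(8)*(-5) + x(-3) = -7*8*(-5) + (2 + 2*(-3)) = -56*(-5) + (2 - 6) = 280 - 4 = 276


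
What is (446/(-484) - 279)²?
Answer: 4588843081/58564 ≈ 78356.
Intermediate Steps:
(446/(-484) - 279)² = (446*(-1/484) - 279)² = (-223/242 - 279)² = (-67741/242)² = 4588843081/58564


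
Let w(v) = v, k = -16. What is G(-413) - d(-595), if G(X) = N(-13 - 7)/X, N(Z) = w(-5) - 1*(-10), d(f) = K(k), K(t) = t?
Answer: 6603/413 ≈ 15.988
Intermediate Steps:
d(f) = -16
N(Z) = 5 (N(Z) = -5 - 1*(-10) = -5 + 10 = 5)
G(X) = 5/X
G(-413) - d(-595) = 5/(-413) - 1*(-16) = 5*(-1/413) + 16 = -5/413 + 16 = 6603/413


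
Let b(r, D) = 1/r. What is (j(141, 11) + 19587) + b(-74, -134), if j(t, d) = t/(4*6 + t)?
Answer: 79722513/4070 ≈ 19588.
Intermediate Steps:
j(t, d) = t/(24 + t)
(j(141, 11) + 19587) + b(-74, -134) = (141/(24 + 141) + 19587) + 1/(-74) = (141/165 + 19587) - 1/74 = (141*(1/165) + 19587) - 1/74 = (47/55 + 19587) - 1/74 = 1077332/55 - 1/74 = 79722513/4070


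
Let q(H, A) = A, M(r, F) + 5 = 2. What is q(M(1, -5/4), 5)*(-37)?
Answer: -185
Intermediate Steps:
M(r, F) = -3 (M(r, F) = -5 + 2 = -3)
q(M(1, -5/4), 5)*(-37) = 5*(-37) = -185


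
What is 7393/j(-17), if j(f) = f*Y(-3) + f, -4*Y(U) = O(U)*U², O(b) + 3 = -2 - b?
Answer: -14786/187 ≈ -79.069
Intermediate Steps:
O(b) = -5 - b (O(b) = -3 + (-2 - b) = -5 - b)
Y(U) = -U²*(-5 - U)/4 (Y(U) = -(-5 - U)*U²/4 = -U²*(-5 - U)/4)
j(f) = 11*f/2 (j(f) = f*((¼)*(-3)²*(5 - 3)) + f = f*((¼)*9*2) + f = f*(9/2) + f = 9*f/2 + f = 11*f/2)
7393/j(-17) = 7393/(((11/2)*(-17))) = 7393/(-187/2) = 7393*(-2/187) = -14786/187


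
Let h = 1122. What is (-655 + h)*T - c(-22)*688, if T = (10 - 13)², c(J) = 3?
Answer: 2139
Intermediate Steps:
T = 9 (T = (-3)² = 9)
(-655 + h)*T - c(-22)*688 = (-655 + 1122)*9 - 3*688 = 467*9 - 1*2064 = 4203 - 2064 = 2139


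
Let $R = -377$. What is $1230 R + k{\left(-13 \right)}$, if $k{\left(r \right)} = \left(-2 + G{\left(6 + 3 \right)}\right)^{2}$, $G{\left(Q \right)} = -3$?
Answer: $-463685$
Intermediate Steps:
$k{\left(r \right)} = 25$ ($k{\left(r \right)} = \left(-2 - 3\right)^{2} = \left(-5\right)^{2} = 25$)
$1230 R + k{\left(-13 \right)} = 1230 \left(-377\right) + 25 = -463710 + 25 = -463685$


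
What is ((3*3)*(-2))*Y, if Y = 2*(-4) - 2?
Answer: 180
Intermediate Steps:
Y = -10 (Y = -8 - 2 = -10)
((3*3)*(-2))*Y = ((3*3)*(-2))*(-10) = (9*(-2))*(-10) = -18*(-10) = 180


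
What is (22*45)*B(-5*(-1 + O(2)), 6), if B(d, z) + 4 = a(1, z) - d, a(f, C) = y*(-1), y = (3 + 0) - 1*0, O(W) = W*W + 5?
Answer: 32670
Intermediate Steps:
O(W) = 5 + W² (O(W) = W² + 5 = 5 + W²)
y = 3 (y = 3 + 0 = 3)
a(f, C) = -3 (a(f, C) = 3*(-1) = -3)
B(d, z) = -7 - d (B(d, z) = -4 + (-3 - d) = -7 - d)
(22*45)*B(-5*(-1 + O(2)), 6) = (22*45)*(-7 - (-5)*(-1 + (5 + 2²))) = 990*(-7 - (-5)*(-1 + (5 + 4))) = 990*(-7 - (-5)*(-1 + 9)) = 990*(-7 - (-5)*8) = 990*(-7 - 1*(-40)) = 990*(-7 + 40) = 990*33 = 32670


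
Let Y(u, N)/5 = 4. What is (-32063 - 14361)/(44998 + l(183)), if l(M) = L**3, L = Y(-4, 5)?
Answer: -23212/26499 ≈ -0.87596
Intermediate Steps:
Y(u, N) = 20 (Y(u, N) = 5*4 = 20)
L = 20
l(M) = 8000 (l(M) = 20**3 = 8000)
(-32063 - 14361)/(44998 + l(183)) = (-32063 - 14361)/(44998 + 8000) = -46424/52998 = -46424*1/52998 = -23212/26499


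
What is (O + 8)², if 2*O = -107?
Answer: 8281/4 ≈ 2070.3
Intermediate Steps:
O = -107/2 (O = (½)*(-107) = -107/2 ≈ -53.500)
(O + 8)² = (-107/2 + 8)² = (-91/2)² = 8281/4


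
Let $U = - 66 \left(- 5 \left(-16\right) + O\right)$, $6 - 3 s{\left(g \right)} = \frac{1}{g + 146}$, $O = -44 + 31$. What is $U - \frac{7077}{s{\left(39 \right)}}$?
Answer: $- \frac{8831733}{1109} \approx -7963.7$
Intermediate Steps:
$O = -13$
$s{\left(g \right)} = 2 - \frac{1}{3 \left(146 + g\right)}$ ($s{\left(g \right)} = 2 - \frac{1}{3 \left(g + 146\right)} = 2 - \frac{1}{3 \left(146 + g\right)}$)
$U = -4422$ ($U = - 66 \left(- 5 \left(-16\right) - 13\right) = - 66 \left(\left(-1\right) \left(-80\right) - 13\right) = - 66 \left(80 - 13\right) = \left(-66\right) 67 = -4422$)
$U - \frac{7077}{s{\left(39 \right)}} = -4422 - \frac{7077}{\frac{1}{3} \frac{1}{146 + 39} \left(875 + 6 \cdot 39\right)} = -4422 - \frac{7077}{\frac{1}{3} \cdot \frac{1}{185} \left(875 + 234\right)} = -4422 - \frac{7077}{\frac{1}{3} \cdot \frac{1}{185} \cdot 1109} = -4422 - \frac{7077}{\frac{1109}{555}} = -4422 - \frac{3927735}{1109} = - \frac{8831733}{1109}$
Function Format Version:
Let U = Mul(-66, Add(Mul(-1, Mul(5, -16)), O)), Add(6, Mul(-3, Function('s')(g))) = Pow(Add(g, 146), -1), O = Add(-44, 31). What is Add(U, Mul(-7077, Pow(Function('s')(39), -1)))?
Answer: Rational(-8831733, 1109) ≈ -7963.7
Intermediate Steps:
O = -13
Function('s')(g) = Add(2, Mul(Rational(-1, 3), Pow(Add(146, g), -1))) (Function('s')(g) = Add(2, Mul(Rational(-1, 3), Pow(Add(g, 146), -1))) = Add(2, Mul(Rational(-1, 3), Pow(Add(146, g), -1))))
U = -4422 (U = Mul(-66, Add(Mul(-1, Mul(5, -16)), -13)) = Mul(-66, Add(Mul(-1, -80), -13)) = Mul(-66, Add(80, -13)) = Mul(-66, 67) = -4422)
Add(U, Mul(-7077, Pow(Function('s')(39), -1))) = Add(-4422, Mul(-7077, Pow(Mul(Rational(1, 3), Pow(Add(146, 39), -1), Add(875, Mul(6, 39))), -1))) = Add(-4422, Mul(-7077, Pow(Mul(Rational(1, 3), Pow(185, -1), Add(875, 234)), -1))) = Add(-4422, Mul(-7077, Pow(Mul(Rational(1, 3), Rational(1, 185), 1109), -1))) = Add(-4422, Mul(-7077, Pow(Rational(1109, 555), -1))) = Add(-4422, Mul(-7077, Rational(555, 1109))) = Add(-4422, Rational(-3927735, 1109)) = Rational(-8831733, 1109)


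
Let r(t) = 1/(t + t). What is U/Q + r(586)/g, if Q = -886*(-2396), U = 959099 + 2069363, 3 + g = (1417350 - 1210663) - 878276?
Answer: 297965009479979/208864040139168 ≈ 1.4266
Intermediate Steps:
g = -671592 (g = -3 + ((1417350 - 1210663) - 878276) = -3 + (206687 - 878276) = -3 - 671589 = -671592)
U = 3028462
r(t) = 1/(2*t)
Q = 2122856
U/Q + r(586)/g = 3028462/2122856 + ((1/2)/586)/(-671592) = 3028462*(1/2122856) + ((1/2)*(1/586))*(-1/671592) = 1514231/1061428 + (1/1172)*(-1/671592) = 1514231/1061428 - 1/787105824 = 297965009479979/208864040139168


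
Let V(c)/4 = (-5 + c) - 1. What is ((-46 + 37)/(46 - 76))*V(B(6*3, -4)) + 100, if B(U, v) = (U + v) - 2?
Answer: 536/5 ≈ 107.20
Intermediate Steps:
B(U, v) = -2 + U + v
V(c) = -24 + 4*c (V(c) = 4*((-5 + c) - 1) = 4*(-6 + c) = -24 + 4*c)
((-46 + 37)/(46 - 76))*V(B(6*3, -4)) + 100 = ((-46 + 37)/(46 - 76))*(-24 + 4*(-2 + 6*3 - 4)) + 100 = (-9/(-30))*(-24 + 4*(-2 + 18 - 4)) + 100 = (-9*(-1/30))*(-24 + 4*12) + 100 = 3*(-24 + 48)/10 + 100 = (3/10)*24 + 100 = 36/5 + 100 = 536/5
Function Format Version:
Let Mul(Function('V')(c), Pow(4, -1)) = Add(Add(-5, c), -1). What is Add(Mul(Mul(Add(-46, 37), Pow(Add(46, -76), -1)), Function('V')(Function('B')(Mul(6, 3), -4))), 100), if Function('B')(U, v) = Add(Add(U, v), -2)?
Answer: Rational(536, 5) ≈ 107.20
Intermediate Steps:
Function('B')(U, v) = Add(-2, U, v)
Function('V')(c) = Add(-24, Mul(4, c)) (Function('V')(c) = Mul(4, Add(Add(-5, c), -1)) = Mul(4, Add(-6, c)) = Add(-24, Mul(4, c)))
Add(Mul(Mul(Add(-46, 37), Pow(Add(46, -76), -1)), Function('V')(Function('B')(Mul(6, 3), -4))), 100) = Add(Mul(Mul(Add(-46, 37), Pow(Add(46, -76), -1)), Add(-24, Mul(4, Add(-2, Mul(6, 3), -4)))), 100) = Add(Mul(Mul(-9, Pow(-30, -1)), Add(-24, Mul(4, Add(-2, 18, -4)))), 100) = Add(Mul(Mul(-9, Rational(-1, 30)), Add(-24, Mul(4, 12))), 100) = Add(Mul(Rational(3, 10), Add(-24, 48)), 100) = Add(Mul(Rational(3, 10), 24), 100) = Add(Rational(36, 5), 100) = Rational(536, 5)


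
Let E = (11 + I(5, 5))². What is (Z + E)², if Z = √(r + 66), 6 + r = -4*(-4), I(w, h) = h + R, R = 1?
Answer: 83597 + 1156*√19 ≈ 88636.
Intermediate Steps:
I(w, h) = 1 + h (I(w, h) = h + 1 = 1 + h)
r = 10 (r = -6 - 4*(-4) = -6 + 16 = 10)
E = 289 (E = (11 + (1 + 5))² = (11 + 6)² = 17² = 289)
Z = 2*√19 (Z = √(10 + 66) = √76 = 2*√19 ≈ 8.7178)
(Z + E)² = (2*√19 + 289)² = (289 + 2*√19)²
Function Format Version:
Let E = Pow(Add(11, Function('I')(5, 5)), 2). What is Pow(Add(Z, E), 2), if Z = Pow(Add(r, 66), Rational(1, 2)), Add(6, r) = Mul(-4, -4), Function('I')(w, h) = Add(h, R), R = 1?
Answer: Add(83597, Mul(1156, Pow(19, Rational(1, 2)))) ≈ 88636.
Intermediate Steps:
Function('I')(w, h) = Add(1, h) (Function('I')(w, h) = Add(h, 1) = Add(1, h))
r = 10 (r = Add(-6, Mul(-4, -4)) = Add(-6, 16) = 10)
E = 289 (E = Pow(Add(11, Add(1, 5)), 2) = Pow(Add(11, 6), 2) = Pow(17, 2) = 289)
Z = Mul(2, Pow(19, Rational(1, 2))) (Z = Pow(Add(10, 66), Rational(1, 2)) = Pow(76, Rational(1, 2)) = Mul(2, Pow(19, Rational(1, 2))) ≈ 8.7178)
Pow(Add(Z, E), 2) = Pow(Add(Mul(2, Pow(19, Rational(1, 2))), 289), 2) = Pow(Add(289, Mul(2, Pow(19, Rational(1, 2)))), 2)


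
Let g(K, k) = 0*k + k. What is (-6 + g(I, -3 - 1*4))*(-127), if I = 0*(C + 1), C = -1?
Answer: 1651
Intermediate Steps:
I = 0 (I = 0*(-1 + 1) = 0*0 = 0)
g(K, k) = k (g(K, k) = 0 + k = k)
(-6 + g(I, -3 - 1*4))*(-127) = (-6 + (-3 - 1*4))*(-127) = (-6 + (-3 - 4))*(-127) = (-6 - 7)*(-127) = -13*(-127) = 1651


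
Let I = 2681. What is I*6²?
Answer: 96516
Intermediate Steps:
I*6² = 2681*6² = 2681*36 = 96516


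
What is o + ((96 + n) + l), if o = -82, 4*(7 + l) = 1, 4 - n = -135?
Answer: 585/4 ≈ 146.25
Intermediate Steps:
n = 139 (n = 4 - 1*(-135) = 4 + 135 = 139)
l = -27/4 (l = -7 + (¼)*1 = -7 + ¼ = -27/4 ≈ -6.7500)
o + ((96 + n) + l) = -82 + ((96 + 139) - 27/4) = -82 + (235 - 27/4) = -82 + 913/4 = 585/4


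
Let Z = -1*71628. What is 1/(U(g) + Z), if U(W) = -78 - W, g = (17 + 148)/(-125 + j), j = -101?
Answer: -226/16205391 ≈ -1.3946e-5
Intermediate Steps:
g = -165/226 (g = (17 + 148)/(-125 - 101) = 165/(-226) = 165*(-1/226) = -165/226 ≈ -0.73009)
Z = -71628
1/(U(g) + Z) = 1/((-78 - 1*(-165/226)) - 71628) = 1/((-78 + 165/226) - 71628) = 1/(-17463/226 - 71628) = 1/(-16205391/226) = -226/16205391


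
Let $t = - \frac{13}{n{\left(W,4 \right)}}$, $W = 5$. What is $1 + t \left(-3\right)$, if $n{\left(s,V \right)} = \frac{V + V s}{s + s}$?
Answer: $\frac{69}{4} \approx 17.25$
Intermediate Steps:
$n{\left(s,V \right)} = \frac{V + V s}{2 s}$
$t = - \frac{65}{12}$ ($t = - \frac{13}{\frac{1}{2} \cdot 4 \cdot \frac{1}{5} \left(1 + 5\right)} = - \frac{13}{\frac{1}{2} \cdot 4 \cdot \frac{1}{5} \cdot 6} = - \frac{13}{\frac{12}{5}} = \left(-13\right) \frac{5}{12} = - \frac{65}{12} \approx -5.4167$)
$1 + t \left(-3\right) = 1 - - \frac{65}{4} = 1 + \frac{65}{4} = \frac{69}{4}$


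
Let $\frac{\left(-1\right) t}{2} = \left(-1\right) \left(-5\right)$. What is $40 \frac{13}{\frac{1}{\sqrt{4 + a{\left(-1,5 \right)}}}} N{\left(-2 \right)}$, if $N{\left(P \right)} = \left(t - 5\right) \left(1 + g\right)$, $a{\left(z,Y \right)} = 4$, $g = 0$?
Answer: $- 15600 \sqrt{2} \approx -22062.0$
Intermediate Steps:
$t = -10$ ($t = - 2 \left(\left(-1\right) \left(-5\right)\right) = \left(-2\right) 5 = -10$)
$N{\left(P \right)} = -15$ ($N{\left(P \right)} = \left(-10 - 5\right) \left(1 + 0\right) = \left(-15\right) 1 = -15$)
$40 \frac{13}{\frac{1}{\sqrt{4 + a{\left(-1,5 \right)}}}} N{\left(-2 \right)} = 40 \frac{13}{\frac{1}{\sqrt{4 + 4}}} \left(-15\right) = 40 \frac{13}{\frac{1}{\sqrt{8}}} \left(-15\right) = 40 \frac{13}{\frac{1}{2 \sqrt{2}}} \left(-15\right) = 40 \frac{13}{\frac{1}{4} \sqrt{2}} \left(-15\right) = 40 \cdot 13 \cdot 2 \sqrt{2} \left(-15\right) = 40 \cdot 26 \sqrt{2} \left(-15\right) = 1040 \sqrt{2} \left(-15\right) = - 15600 \sqrt{2}$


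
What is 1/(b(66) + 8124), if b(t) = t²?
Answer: 1/12480 ≈ 8.0128e-5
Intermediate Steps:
1/(b(66) + 8124) = 1/(66² + 8124) = 1/(4356 + 8124) = 1/12480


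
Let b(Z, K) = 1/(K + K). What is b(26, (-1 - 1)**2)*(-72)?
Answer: -9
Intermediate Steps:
b(Z, K) = 1/(2*K)
b(26, (-1 - 1)**2)*(-72) = (1/(2*((-1 - 1)**2)))*(-72) = (1/(2*((-2)**2)))*(-72) = ((1/2)/4)*(-72) = ((1/2)*(1/4))*(-72) = (1/8)*(-72) = -9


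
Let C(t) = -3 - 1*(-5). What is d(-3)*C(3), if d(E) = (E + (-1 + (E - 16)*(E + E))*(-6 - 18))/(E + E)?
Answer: 905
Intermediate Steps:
C(t) = 2 (C(t) = -3 + 5 = 2)
d(E) = (24 + E - 48*E*(-16 + E))/(2*E) (d(E) = (E + (-1 + (-16 + E)*(2*E))*(-24))/((2*E)) = (E + (-1 + 2*E*(-16 + E))*(-24))*(1/(2*E)) = (E + (24 - 48*E*(-16 + E)))*(1/(2*E)) = (24 + E - 48*E*(-16 + E))*(1/(2*E)) = (24 + E - 48*E*(-16 + E))/(2*E))
d(-3)*C(3) = (769/2 - 24*(-3) + 12/(-3))*2 = (769/2 + 72 + 12*(-⅓))*2 = (769/2 + 72 - 4)*2 = (905/2)*2 = 905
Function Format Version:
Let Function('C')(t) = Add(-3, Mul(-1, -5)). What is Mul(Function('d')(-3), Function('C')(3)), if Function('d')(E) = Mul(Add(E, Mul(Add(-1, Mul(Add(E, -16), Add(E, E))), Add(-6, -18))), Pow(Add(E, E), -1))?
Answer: 905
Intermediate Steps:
Function('C')(t) = 2 (Function('C')(t) = Add(-3, 5) = 2)
Function('d')(E) = Mul(Rational(1, 2), Pow(E, -1), Add(24, E, Mul(-48, E, Add(-16, E)))) (Function('d')(E) = Mul(Add(E, Mul(Add(-1, Mul(Add(-16, E), Mul(2, E))), -24)), Pow(Mul(2, E), -1)) = Mul(Add(E, Mul(Add(-1, Mul(2, E, Add(-16, E))), -24)), Mul(Rational(1, 2), Pow(E, -1))) = Mul(Add(E, Add(24, Mul(-48, E, Add(-16, E)))), Mul(Rational(1, 2), Pow(E, -1))) = Mul(Add(24, E, Mul(-48, E, Add(-16, E))), Mul(Rational(1, 2), Pow(E, -1))) = Mul(Rational(1, 2), Pow(E, -1), Add(24, E, Mul(-48, E, Add(-16, E)))))
Mul(Function('d')(-3), Function('C')(3)) = Mul(Add(Rational(769, 2), Mul(-24, -3), Mul(12, Pow(-3, -1))), 2) = Mul(Add(Rational(769, 2), 72, Mul(12, Rational(-1, 3))), 2) = Mul(Add(Rational(769, 2), 72, -4), 2) = Mul(Rational(905, 2), 2) = 905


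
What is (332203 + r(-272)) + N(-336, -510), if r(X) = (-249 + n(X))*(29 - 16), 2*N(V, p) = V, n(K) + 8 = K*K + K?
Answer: 1286950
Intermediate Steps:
n(K) = -8 + K + K² (n(K) = -8 + (K*K + K) = -8 + (K² + K) = -8 + (K + K²) = -8 + K + K²)
N(V, p) = V/2
r(X) = -3341 + 13*X + 13*X² (r(X) = (-249 + (-8 + X + X²))*(29 - 16) = (-257 + X + X²)*13 = -3341 + 13*X + 13*X²)
(332203 + r(-272)) + N(-336, -510) = (332203 + (-3341 + 13*(-272) + 13*(-272)²)) + (½)*(-336) = (332203 + (-3341 - 3536 + 13*73984)) - 168 = (332203 + (-3341 - 3536 + 961792)) - 168 = (332203 + 954915) - 168 = 1287118 - 168 = 1286950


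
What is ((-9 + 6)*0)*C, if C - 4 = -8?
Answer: 0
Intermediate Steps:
C = -4 (C = 4 - 8 = -4)
((-9 + 6)*0)*C = ((-9 + 6)*0)*(-4) = -3*0*(-4) = 0*(-4) = 0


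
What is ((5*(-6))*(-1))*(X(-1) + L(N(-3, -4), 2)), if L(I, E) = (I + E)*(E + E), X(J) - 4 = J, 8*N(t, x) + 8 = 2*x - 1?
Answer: 75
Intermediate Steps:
N(t, x) = -9/8 + x/4 (N(t, x) = -1 + (2*x - 1)/8 = -1 + (-1 + 2*x)/8 = -1 + (-1/8 + x/4) = -9/8 + x/4)
X(J) = 4 + J
L(I, E) = 2*E*(E + I) (L(I, E) = (E + I)*(2*E) = 2*E*(E + I))
((5*(-6))*(-1))*(X(-1) + L(N(-3, -4), 2)) = ((5*(-6))*(-1))*((4 - 1) + 2*2*(2 + (-9/8 + (1/4)*(-4)))) = (-30*(-1))*(3 + 2*2*(2 + (-9/8 - 1))) = 30*(3 + 2*2*(2 - 17/8)) = 30*(3 + 2*2*(-1/8)) = 30*(3 - 1/2) = 30*(5/2) = 75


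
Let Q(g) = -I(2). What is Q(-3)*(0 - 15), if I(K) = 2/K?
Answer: 15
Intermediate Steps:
Q(g) = -1 (Q(g) = -2/2 = -1*1 = -1)
Q(-3)*(0 - 15) = -(0 - 15) = -1*(-15) = 15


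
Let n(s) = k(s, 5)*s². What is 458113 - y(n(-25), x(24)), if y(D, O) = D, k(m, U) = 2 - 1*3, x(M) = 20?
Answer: 458738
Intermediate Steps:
k(m, U) = -1 (k(m, U) = 2 - 3 = -1)
n(s) = -s²
458113 - y(n(-25), x(24)) = 458113 - (-1)*(-25)² = 458113 - (-1)*625 = 458113 - 1*(-625) = 458113 + 625 = 458738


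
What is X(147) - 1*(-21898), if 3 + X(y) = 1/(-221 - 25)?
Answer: 5386169/246 ≈ 21895.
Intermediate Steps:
X(y) = -739/246 (X(y) = -3 + 1/(-221 - 25) = -3 + 1/(-246) = -3 - 1/246 = -739/246)
X(147) - 1*(-21898) = -739/246 - 1*(-21898) = -739/246 + 21898 = 5386169/246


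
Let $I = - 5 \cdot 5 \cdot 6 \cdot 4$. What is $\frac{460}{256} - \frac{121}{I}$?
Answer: $\frac{9593}{4800} \approx 1.9985$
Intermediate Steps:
$I = -600$ ($I = \left(-5\right) 30 \cdot 4 = \left(-150\right) 4 = -600$)
$\frac{460}{256} - \frac{121}{I} = \frac{460}{256} - \frac{121}{-600} = 460 \cdot \frac{1}{256} - - \frac{121}{600} = \frac{115}{64} + \frac{121}{600} = \frac{9593}{4800}$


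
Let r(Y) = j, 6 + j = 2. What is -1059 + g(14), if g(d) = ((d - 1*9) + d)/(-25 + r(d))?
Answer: -30730/29 ≈ -1059.7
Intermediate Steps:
j = -4 (j = -6 + 2 = -4)
r(Y) = -4
g(d) = 9/29 - 2*d/29 (g(d) = ((d - 1*9) + d)/(-25 - 4) = ((d - 9) + d)/(-29) = ((-9 + d) + d)*(-1/29) = (-9 + 2*d)*(-1/29) = 9/29 - 2*d/29)
-1059 + g(14) = -1059 + (9/29 - 2/29*14) = -1059 + (9/29 - 28/29) = -1059 - 19/29 = -30730/29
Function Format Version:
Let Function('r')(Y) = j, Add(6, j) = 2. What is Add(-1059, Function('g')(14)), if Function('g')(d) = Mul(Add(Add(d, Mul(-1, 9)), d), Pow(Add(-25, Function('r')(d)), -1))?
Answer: Rational(-30730, 29) ≈ -1059.7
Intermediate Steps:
j = -4 (j = Add(-6, 2) = -4)
Function('r')(Y) = -4
Function('g')(d) = Add(Rational(9, 29), Mul(Rational(-2, 29), d)) (Function('g')(d) = Mul(Add(Add(d, Mul(-1, 9)), d), Pow(Add(-25, -4), -1)) = Mul(Add(Add(d, -9), d), Pow(-29, -1)) = Mul(Add(Add(-9, d), d), Rational(-1, 29)) = Mul(Add(-9, Mul(2, d)), Rational(-1, 29)) = Add(Rational(9, 29), Mul(Rational(-2, 29), d)))
Add(-1059, Function('g')(14)) = Add(-1059, Add(Rational(9, 29), Mul(Rational(-2, 29), 14))) = Add(-1059, Add(Rational(9, 29), Rational(-28, 29))) = Add(-1059, Rational(-19, 29)) = Rational(-30730, 29)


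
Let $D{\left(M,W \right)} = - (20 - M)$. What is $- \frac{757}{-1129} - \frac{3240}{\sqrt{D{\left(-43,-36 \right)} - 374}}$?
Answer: $\frac{757}{1129} + \frac{3240 i \sqrt{437}}{437} \approx 0.6705 + 154.99 i$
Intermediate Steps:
$D{\left(M,W \right)} = -20 + M$
$- \frac{757}{-1129} - \frac{3240}{\sqrt{D{\left(-43,-36 \right)} - 374}} = - \frac{757}{-1129} - \frac{3240}{\sqrt{\left(-20 - 43\right) - 374}} = \left(-757\right) \left(- \frac{1}{1129}\right) - \frac{3240}{\sqrt{-63 - 374}} = \frac{757}{1129} - \frac{3240}{\sqrt{-437}} = \frac{757}{1129} - \frac{3240}{i \sqrt{437}} = \frac{757}{1129} - 3240 \left(- \frac{i \sqrt{437}}{437}\right) = \frac{757}{1129} + \frac{3240 i \sqrt{437}}{437}$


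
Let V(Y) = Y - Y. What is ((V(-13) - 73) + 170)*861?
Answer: 83517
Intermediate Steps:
V(Y) = 0
((V(-13) - 73) + 170)*861 = ((0 - 73) + 170)*861 = (-73 + 170)*861 = 97*861 = 83517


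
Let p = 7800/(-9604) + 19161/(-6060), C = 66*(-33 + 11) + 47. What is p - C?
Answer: 6795003913/4850020 ≈ 1401.0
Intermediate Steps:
C = -1405 (C = 66*(-22) + 47 = -1452 + 47 = -1405)
p = -19274187/4850020 (p = 7800*(-1/9604) + 19161*(-1/6060) = -1950/2401 - 6387/2020 = -19274187/4850020 ≈ -3.9740)
p - C = -19274187/4850020 - 1*(-1405) = -19274187/4850020 + 1405 = 6795003913/4850020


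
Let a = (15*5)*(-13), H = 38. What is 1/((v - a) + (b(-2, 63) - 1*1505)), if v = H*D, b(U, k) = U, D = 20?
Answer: 1/228 ≈ 0.0043860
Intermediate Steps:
a = -975 (a = 75*(-13) = -975)
v = 760 (v = 38*20 = 760)
1/((v - a) + (b(-2, 63) - 1*1505)) = 1/((760 - 1*(-975)) + (-2 - 1*1505)) = 1/((760 + 975) + (-2 - 1505)) = 1/(1735 - 1507) = 1/228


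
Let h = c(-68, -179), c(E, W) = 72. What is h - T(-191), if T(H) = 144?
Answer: -72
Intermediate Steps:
h = 72
h - T(-191) = 72 - 1*144 = 72 - 144 = -72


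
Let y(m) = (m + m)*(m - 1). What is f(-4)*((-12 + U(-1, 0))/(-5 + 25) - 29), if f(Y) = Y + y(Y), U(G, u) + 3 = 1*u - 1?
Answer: -5364/5 ≈ -1072.8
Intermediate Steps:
y(m) = 2*m*(-1 + m) (y(m) = (2*m)*(-1 + m) = 2*m*(-1 + m))
U(G, u) = -4 + u (U(G, u) = -3 + (1*u - 1) = -3 + (u - 1) = -3 + (-1 + u) = -4 + u)
f(Y) = Y + 2*Y*(-1 + Y)
f(-4)*((-12 + U(-1, 0))/(-5 + 25) - 29) = (-4*(-1 + 2*(-4)))*((-12 + (-4 + 0))/(-5 + 25) - 29) = (-4*(-1 - 8))*((-12 - 4)/20 - 29) = (-4*(-9))*(-16*1/20 - 29) = 36*(-⅘ - 29) = 36*(-149/5) = -5364/5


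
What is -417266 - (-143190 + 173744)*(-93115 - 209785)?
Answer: 9254389334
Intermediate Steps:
-417266 - (-143190 + 173744)*(-93115 - 209785) = -417266 - 30554*(-302900) = -417266 - 1*(-9254806600) = -417266 + 9254806600 = 9254389334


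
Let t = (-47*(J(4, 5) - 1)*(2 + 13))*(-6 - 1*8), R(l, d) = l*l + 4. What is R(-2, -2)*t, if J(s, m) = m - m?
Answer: -78960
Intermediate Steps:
J(s, m) = 0
R(l, d) = 4 + l² (R(l, d) = l² + 4 = 4 + l²)
t = -9870 (t = (-47*(0 - 1)*(2 + 13))*(-6 - 1*8) = (-(-47)*15)*(-6 - 8) = -47*(-15)*(-14) = 705*(-14) = -9870)
R(-2, -2)*t = (4 + (-2)²)*(-9870) = (4 + 4)*(-9870) = 8*(-9870) = -78960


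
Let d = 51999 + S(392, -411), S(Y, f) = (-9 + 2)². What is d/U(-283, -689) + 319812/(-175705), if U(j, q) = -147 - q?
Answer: 4485877868/47616055 ≈ 94.209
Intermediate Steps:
S(Y, f) = 49 (S(Y, f) = (-7)² = 49)
d = 52048 (d = 51999 + 49 = 52048)
d/U(-283, -689) + 319812/(-175705) = 52048/(-147 - 1*(-689)) + 319812/(-175705) = 52048/(-147 + 689) + 319812*(-1/175705) = 52048/542 - 319812/175705 = 52048*(1/542) - 319812/175705 = 26024/271 - 319812/175705 = 4485877868/47616055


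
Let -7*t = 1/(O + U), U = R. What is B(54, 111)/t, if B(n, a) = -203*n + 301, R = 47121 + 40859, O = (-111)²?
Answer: 7485162727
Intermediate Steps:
O = 12321
R = 87980
U = 87980
B(n, a) = 301 - 203*n
t = -1/702107 (t = -1/(7*(12321 + 87980)) = -⅐/100301 = -⅐*1/100301 = -1/702107 ≈ -1.4243e-6)
B(54, 111)/t = (301 - 203*54)/(-1/702107) = (301 - 10962)*(-702107) = -10661*(-702107) = 7485162727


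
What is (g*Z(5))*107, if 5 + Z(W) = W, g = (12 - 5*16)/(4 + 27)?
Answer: 0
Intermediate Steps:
g = -68/31 (g = (12 - 80)/31 = -68*1/31 = -68/31 ≈ -2.1936)
Z(W) = -5 + W
(g*Z(5))*107 = -68*(-5 + 5)/31*107 = -68/31*0*107 = 0*107 = 0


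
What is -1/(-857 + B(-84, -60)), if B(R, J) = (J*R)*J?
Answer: 1/303257 ≈ 3.2975e-6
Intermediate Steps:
B(R, J) = R*J**2
-1/(-857 + B(-84, -60)) = -1/(-857 - 84*(-60)**2) = -1/(-857 - 84*3600) = -1/(-857 - 302400) = -1/(-303257) = -1*(-1/303257) = 1/303257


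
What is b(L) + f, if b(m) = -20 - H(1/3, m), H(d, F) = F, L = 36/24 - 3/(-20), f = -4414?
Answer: -88713/20 ≈ -4435.6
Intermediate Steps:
L = 33/20 (L = 36*(1/24) - 3*(-1/20) = 3/2 + 3/20 = 33/20 ≈ 1.6500)
b(m) = -20 - m
b(L) + f = (-20 - 1*33/20) - 4414 = (-20 - 33/20) - 4414 = -433/20 - 4414 = -88713/20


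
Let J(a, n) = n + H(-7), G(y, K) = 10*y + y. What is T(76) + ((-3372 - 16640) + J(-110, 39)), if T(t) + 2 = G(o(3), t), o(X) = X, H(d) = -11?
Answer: -19953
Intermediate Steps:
G(y, K) = 11*y
T(t) = 31 (T(t) = -2 + 11*3 = -2 + 33 = 31)
J(a, n) = -11 + n (J(a, n) = n - 11 = -11 + n)
T(76) + ((-3372 - 16640) + J(-110, 39)) = 31 + ((-3372 - 16640) + (-11 + 39)) = 31 + (-20012 + 28) = 31 - 19984 = -19953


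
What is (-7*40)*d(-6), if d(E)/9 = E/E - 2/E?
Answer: -3360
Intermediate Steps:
d(E) = 9 - 18/E (d(E) = 9*(E/E - 2/E) = 9*(1 - 2/E) = 9 - 18/E)
(-7*40)*d(-6) = (-7*40)*(9 - 18/(-6)) = -280*(9 - 18*(-⅙)) = -280*(9 + 3) = -280*12 = -3360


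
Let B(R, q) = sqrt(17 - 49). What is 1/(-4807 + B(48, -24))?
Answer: -4807/23107281 - 4*I*sqrt(2)/23107281 ≈ -0.00020803 - 2.4481e-7*I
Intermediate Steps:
B(R, q) = 4*I*sqrt(2) (B(R, q) = sqrt(-32) = 4*I*sqrt(2))
1/(-4807 + B(48, -24)) = 1/(-4807 + 4*I*sqrt(2))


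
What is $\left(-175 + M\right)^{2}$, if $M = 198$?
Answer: $529$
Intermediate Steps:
$\left(-175 + M\right)^{2} = \left(-175 + 198\right)^{2} = 23^{2} = 529$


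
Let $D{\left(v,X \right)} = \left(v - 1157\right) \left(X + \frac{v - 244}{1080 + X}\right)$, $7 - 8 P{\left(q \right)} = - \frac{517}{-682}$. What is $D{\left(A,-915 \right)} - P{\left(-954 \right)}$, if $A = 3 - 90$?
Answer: $\frac{93359369489}{81840} \approx 1.1408 \cdot 10^{6}$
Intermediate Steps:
$P{\left(q \right)} = \frac{387}{496}$ ($P{\left(q \right)} = \frac{7}{8} - \frac{\left(-517\right) \frac{1}{-682}}{8} = \frac{7}{8} - \frac{\left(-517\right) \left(- \frac{1}{682}\right)}{8} = \frac{7}{8} - \frac{47}{496} = \frac{387}{496}$)
$A = -87$ ($A = 3 - 90 = -87$)
$D{\left(v,X \right)} = \left(-1157 + v\right) \left(X + \frac{-244 + v}{1080 + X}\right)$
$D{\left(A,-915 \right)} - P{\left(-954 \right)} = \frac{282308 + \left(-87\right)^{2} - -1143347400 - -121887 - 1157 \left(-915\right)^{2} - 87 \left(-915\right)^{2} + 1080 \left(-915\right) \left(-87\right)}{1080 - 915} - \frac{387}{496} = \frac{282308 + 7569 + 1143347400 + 121887 - 968669325 - 72838575 + 85973400}{165} - \frac{387}{496} = \frac{1}{165} \cdot 188224664 - \frac{387}{496} = \frac{188224664}{165} - \frac{387}{496} = \frac{93359369489}{81840}$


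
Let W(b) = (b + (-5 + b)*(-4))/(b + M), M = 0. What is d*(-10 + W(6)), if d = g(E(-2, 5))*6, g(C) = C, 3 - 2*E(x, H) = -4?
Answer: -203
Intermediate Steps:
E(x, H) = 7/2 (E(x, H) = 3/2 - ½*(-4) = 3/2 + 2 = 7/2)
d = 21 (d = (7/2)*6 = 21)
W(b) = (20 - 3*b)/b (W(b) = (b + (-5 + b)*(-4))/(b + 0) = (b + (20 - 4*b))/b = (20 - 3*b)/b)
d*(-10 + W(6)) = 21*(-10 + (-3 + 20/6)) = 21*(-10 + (-3 + 20*(⅙))) = 21*(-10 + (-3 + 10/3)) = 21*(-10 + ⅓) = 21*(-29/3) = -203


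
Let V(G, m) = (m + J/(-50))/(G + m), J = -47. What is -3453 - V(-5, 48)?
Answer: -7426397/2150 ≈ -3454.1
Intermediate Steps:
V(G, m) = (47/50 + m)/(G + m) (V(G, m) = (m - 47/(-50))/(G + m) = (m - 47*(-1/50))/(G + m) = (m + 47/50)/(G + m) = (47/50 + m)/(G + m))
-3453 - V(-5, 48) = -3453 - (47/50 + 48)/(-5 + 48) = -3453 - 2447/(43*50) = -3453 - 1*2447/2150 = -3453 - 2447/2150 = -7426397/2150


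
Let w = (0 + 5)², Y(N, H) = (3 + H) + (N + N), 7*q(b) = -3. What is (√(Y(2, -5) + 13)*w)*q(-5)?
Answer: -75*√15/7 ≈ -41.496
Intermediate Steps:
q(b) = -3/7 (q(b) = (⅐)*(-3) = -3/7)
Y(N, H) = 3 + H + 2*N (Y(N, H) = (3 + H) + 2*N = 3 + H + 2*N)
w = 25 (w = 5² = 25)
(√(Y(2, -5) + 13)*w)*q(-5) = (√((3 - 5 + 2*2) + 13)*25)*(-3/7) = (√((3 - 5 + 4) + 13)*25)*(-3/7) = (√(2 + 13)*25)*(-3/7) = (√15*25)*(-3/7) = (25*√15)*(-3/7) = -75*√15/7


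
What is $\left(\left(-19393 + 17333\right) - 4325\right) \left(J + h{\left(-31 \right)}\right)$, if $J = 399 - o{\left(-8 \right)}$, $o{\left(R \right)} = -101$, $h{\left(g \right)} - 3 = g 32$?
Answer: $3122265$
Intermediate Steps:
$h{\left(g \right)} = 3 + 32 g$ ($h{\left(g \right)} = 3 + g 32 = 3 + 32 g$)
$J = 500$ ($J = 399 - -101 = 399 + 101 = 500$)
$\left(\left(-19393 + 17333\right) - 4325\right) \left(J + h{\left(-31 \right)}\right) = \left(\left(-19393 + 17333\right) - 4325\right) \left(500 + \left(3 + 32 \left(-31\right)\right)\right) = \left(-2060 - 4325\right) \left(500 + \left(3 - 992\right)\right) = - 6385 \left(500 - 989\right) = \left(-6385\right) \left(-489\right) = 3122265$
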